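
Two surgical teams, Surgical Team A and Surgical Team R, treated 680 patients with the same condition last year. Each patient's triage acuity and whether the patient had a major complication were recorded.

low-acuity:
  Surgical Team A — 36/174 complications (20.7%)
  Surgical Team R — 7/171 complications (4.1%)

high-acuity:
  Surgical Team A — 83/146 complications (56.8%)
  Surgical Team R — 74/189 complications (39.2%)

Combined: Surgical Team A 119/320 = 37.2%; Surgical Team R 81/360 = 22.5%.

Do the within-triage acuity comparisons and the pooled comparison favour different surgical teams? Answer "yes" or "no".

no

Within each triage acuity level (low-acuity 20.7% vs 4.1%; high-acuity 56.8% vs 39.2%), Surgical Team R has the lower rate every time. Pooled: 37.2% vs 22.5% — Surgical Team R has the lower rate overall. They agree.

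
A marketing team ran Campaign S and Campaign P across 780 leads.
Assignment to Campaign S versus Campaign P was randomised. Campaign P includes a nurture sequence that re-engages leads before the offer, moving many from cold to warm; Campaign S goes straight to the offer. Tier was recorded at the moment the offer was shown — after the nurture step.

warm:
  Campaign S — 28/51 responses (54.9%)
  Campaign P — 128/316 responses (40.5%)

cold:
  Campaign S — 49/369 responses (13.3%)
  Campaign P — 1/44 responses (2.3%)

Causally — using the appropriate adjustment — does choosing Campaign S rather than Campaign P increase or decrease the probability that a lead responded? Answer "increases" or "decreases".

decreases

The engagement tier-specific comparison favours Campaign S throughout, but the pooled figures favour Campaign P. The question is whether to condition on engagement tier.
Engagement tier is downstream of the campaign. One should not condition on a consequence of treatment, so the overall rates are the right comparison.
Pooled: Campaign S 18.3% vs Campaign P 35.8%; Campaign P is higher overall.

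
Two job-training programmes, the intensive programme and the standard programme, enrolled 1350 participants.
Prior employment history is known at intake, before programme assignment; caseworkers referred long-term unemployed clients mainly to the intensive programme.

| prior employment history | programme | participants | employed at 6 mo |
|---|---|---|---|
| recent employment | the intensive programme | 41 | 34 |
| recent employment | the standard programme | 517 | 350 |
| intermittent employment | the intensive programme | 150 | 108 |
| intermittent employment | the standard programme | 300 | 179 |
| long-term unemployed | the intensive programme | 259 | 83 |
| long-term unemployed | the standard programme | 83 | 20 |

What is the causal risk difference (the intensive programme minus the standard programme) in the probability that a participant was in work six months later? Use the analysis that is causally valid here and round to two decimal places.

Prior employment history satisfies the back-door criterion: it is not a descendant of the programme, and it blocks the spurious path from programme to outcome. Adjusting for it (i.e., using the within-prior employment history rates) gives the causal effect.
Adjusting over the population distribution of prior employment history: 0.413·(0.829−0.677) + 0.333·(0.720−0.597) + 0.253·(0.320−0.241) = +0.124.

+0.12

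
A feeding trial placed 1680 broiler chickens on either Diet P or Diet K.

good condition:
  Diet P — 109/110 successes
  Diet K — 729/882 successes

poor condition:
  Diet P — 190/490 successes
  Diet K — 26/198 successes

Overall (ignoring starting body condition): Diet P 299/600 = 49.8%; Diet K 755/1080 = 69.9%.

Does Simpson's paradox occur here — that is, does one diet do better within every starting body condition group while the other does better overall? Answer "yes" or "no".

Within each starting body condition level (good condition 99.1% vs 82.7%; poor condition 38.8% vs 13.1%), Diet P has the higher rate every time. Pooled: 49.8% vs 69.9% — Diet K has the higher rate overall. The two comparisons disagree.

yes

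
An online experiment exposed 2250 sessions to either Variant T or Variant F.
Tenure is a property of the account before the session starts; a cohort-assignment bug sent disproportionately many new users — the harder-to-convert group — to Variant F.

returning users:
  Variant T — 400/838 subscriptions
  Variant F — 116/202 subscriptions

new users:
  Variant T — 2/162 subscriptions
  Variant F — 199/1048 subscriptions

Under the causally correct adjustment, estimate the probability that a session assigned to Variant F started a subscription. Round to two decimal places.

0.37

User tenure differs across variants for reasons unrelated to any effect of the variant itself, and it separately predicts the outcome — a classic confounder. We must compare within user tenure levels.
Standardising Variant F to the population user tenure mix: 0.462·116/202 + 0.538·199/1048 = 0.368.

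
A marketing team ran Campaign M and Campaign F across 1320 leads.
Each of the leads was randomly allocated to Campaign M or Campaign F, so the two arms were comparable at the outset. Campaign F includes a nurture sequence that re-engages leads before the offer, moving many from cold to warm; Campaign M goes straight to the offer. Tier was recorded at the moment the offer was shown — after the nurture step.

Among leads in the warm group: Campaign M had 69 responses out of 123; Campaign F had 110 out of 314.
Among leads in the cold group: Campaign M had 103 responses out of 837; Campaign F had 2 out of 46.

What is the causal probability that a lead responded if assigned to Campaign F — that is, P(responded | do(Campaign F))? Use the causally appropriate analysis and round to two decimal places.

Engagement tier here is a post-treatment variable shaped by the campaign; conditioning on it would introduce bias rather than remove it. The overall comparison is the causal one.
So P(outcome | do(Campaign F)) is just the pooled rate for Campaign F: 112/360 = 0.311.

0.31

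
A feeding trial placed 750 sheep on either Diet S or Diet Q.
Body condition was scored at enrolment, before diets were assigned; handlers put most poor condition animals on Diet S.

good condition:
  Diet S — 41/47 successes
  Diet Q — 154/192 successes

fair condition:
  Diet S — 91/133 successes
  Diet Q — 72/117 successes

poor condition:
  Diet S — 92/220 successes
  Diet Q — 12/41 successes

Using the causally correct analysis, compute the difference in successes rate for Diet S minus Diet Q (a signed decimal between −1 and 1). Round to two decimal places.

The stratified and pooled comparisons disagree (Diet S wins within each starting body condition; Diet Q wins overall), so the answer turns on the causal role of starting body condition.
Starting body condition is set before the diet has any effect — it is not caused by the diet — and it independently drives the outcome. That makes it a confounder, so the causal comparison is within starting body condition levels.
Adjusting over the population distribution of starting body condition: 0.319·(0.872−0.802) + 0.333·(0.684−0.615) + 0.348·(0.418−0.293) = +0.089.

+0.09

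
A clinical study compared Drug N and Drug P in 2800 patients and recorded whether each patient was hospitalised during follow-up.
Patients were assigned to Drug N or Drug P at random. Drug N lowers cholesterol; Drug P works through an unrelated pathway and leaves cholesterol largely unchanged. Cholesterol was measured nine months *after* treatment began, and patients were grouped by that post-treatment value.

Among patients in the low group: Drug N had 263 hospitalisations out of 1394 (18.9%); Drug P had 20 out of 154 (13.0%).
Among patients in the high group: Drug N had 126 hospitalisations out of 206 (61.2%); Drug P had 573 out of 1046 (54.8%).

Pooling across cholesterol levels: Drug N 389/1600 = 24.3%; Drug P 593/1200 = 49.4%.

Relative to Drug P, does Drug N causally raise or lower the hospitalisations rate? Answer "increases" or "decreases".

decreases

Because the drug influences cholesterol, cholesterol is a post-treatment mediator, not a confounder. Stratifying on it would bias the estimate; the causal effect is the crude pooled difference.
Pooled: Drug N 24.3% vs Drug P 49.4%; Drug N is lower overall.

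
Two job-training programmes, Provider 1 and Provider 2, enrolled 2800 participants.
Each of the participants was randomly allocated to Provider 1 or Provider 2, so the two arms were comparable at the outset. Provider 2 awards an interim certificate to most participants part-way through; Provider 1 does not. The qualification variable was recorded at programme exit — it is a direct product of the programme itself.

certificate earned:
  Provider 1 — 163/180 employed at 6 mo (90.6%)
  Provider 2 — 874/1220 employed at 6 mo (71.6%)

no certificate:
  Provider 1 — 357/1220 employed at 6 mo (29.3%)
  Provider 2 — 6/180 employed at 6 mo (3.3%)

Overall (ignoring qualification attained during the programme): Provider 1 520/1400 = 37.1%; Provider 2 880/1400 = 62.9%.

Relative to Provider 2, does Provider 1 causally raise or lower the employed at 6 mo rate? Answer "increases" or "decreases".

Within every qualification attained during the programme level Provider 1 has the higher rate, yet pooled Provider 2 does — Simpson's reversal.
The distribution of qualification attained during the programme is itself part of what the programme does — it is an intermediate outcome. Holding it fixed would remove that part of the effect; the total effect is the pooled difference.
Pooled: Provider 1 37.1% vs Provider 2 62.9%; Provider 2 is higher overall.

decreases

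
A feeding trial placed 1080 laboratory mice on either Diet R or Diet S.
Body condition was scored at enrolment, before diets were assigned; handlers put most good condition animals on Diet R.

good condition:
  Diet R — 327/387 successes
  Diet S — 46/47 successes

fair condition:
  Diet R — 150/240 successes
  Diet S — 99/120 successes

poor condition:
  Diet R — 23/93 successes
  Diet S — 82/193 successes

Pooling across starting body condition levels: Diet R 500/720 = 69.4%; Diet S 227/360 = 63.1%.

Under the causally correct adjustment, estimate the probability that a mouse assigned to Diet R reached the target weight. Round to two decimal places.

Starting body condition is set before the diet has any effect — it is not caused by the diet — and it independently drives the outcome. That makes it a confounder, so the causal comparison is within starting body condition levels.
Standardising Diet R to the population starting body condition mix: 0.402·327/387 + 0.333·150/240 + 0.265·23/93 = 0.613.

0.61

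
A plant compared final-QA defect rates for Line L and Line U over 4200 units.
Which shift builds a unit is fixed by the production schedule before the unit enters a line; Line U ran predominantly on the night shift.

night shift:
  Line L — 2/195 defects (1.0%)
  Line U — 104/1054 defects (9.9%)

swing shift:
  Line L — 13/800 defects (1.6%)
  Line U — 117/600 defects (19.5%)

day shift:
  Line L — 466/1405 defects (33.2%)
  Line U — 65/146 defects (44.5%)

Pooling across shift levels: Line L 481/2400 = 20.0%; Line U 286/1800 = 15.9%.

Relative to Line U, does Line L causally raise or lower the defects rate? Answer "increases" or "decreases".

The stratified and pooled comparisons disagree (Line L wins within each shift; Line U wins overall), so the answer turns on the causal role of shift.
Here shift is a common cause — it drives both which line a case falls under and the outcome. The crude comparison mixes populations; the stratum-specific rates are the causally relevant ones.
Within each level — night shift: 1.0% vs 9.9%; swing shift: 1.6% vs 19.5%; day shift: 33.2% vs 44.5% — Line L is lower every time.

decreases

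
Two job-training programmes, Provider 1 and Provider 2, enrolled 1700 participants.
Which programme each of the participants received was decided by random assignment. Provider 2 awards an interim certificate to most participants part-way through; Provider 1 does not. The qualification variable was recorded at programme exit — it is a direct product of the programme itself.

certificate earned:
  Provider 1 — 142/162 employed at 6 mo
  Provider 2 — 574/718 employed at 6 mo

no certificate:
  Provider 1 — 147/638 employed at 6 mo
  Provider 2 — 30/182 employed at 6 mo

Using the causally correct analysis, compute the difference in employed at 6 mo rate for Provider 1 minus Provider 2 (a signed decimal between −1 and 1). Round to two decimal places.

Because the programme influences qualification attained during the programme, qualification attained during the programme is a post-treatment mediator, not a confounder. Stratifying on it would bias the estimate; the causal effect is the crude pooled difference.
The causal difference is the pooled difference: 0.361 − 0.671 = -0.310.

-0.31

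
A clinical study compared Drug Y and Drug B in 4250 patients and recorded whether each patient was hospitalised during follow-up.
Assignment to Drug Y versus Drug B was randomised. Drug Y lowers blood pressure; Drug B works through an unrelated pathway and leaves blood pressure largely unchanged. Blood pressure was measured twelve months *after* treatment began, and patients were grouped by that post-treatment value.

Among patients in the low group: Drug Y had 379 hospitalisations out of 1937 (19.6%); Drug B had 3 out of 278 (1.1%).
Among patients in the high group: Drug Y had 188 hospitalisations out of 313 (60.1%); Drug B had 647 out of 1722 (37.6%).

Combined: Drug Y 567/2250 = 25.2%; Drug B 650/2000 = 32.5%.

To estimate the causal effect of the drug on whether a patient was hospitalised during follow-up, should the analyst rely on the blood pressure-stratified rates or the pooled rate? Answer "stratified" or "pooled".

The blood pressure-specific comparison favours Drug B throughout, but the pooled figures favour Drug Y. The question is whether to condition on blood pressure.
Blood pressure here is a post-treatment variable shaped by the drug; conditioning on it would introduce bias rather than remove it. The overall comparison is the causal one.
Pooled: Drug Y 25.2% vs Drug B 32.5%; Drug Y is lower overall.

pooled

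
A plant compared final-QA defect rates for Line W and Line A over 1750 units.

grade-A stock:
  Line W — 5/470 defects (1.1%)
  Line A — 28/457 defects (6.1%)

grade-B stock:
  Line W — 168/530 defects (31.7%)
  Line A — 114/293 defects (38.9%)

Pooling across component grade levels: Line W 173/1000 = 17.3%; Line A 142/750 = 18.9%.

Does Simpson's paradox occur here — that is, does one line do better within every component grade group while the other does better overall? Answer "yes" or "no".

no

Within each component grade level (grade-A stock 1.1% vs 6.1%; grade-B stock 31.7% vs 38.9%), Line W has the lower rate every time. Pooled: 17.3% vs 18.9% — Line W has the lower rate overall. They agree.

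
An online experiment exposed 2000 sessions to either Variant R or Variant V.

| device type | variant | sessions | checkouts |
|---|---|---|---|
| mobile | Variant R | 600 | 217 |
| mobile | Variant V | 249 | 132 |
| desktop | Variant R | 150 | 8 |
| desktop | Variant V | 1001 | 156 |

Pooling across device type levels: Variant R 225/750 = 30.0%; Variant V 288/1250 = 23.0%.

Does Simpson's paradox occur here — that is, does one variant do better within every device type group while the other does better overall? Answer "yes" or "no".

yes

Within each device type level (mobile 36.2% vs 53.0%; desktop 5.3% vs 15.6%), Variant V has the higher rate every time. Pooled: 30.0% vs 23.0% — Variant R has the higher rate overall. The two comparisons disagree.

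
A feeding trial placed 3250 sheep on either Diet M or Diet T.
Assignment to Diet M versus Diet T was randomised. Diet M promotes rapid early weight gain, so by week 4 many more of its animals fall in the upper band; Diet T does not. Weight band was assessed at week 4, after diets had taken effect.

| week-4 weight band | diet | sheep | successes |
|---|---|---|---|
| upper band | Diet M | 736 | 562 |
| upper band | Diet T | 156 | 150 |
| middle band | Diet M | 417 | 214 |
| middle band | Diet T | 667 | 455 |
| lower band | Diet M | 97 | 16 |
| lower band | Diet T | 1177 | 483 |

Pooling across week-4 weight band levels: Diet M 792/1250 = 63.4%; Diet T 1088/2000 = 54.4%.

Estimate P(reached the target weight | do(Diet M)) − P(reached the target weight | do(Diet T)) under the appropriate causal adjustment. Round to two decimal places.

+0.09

Diet T is higher inside every week-4 weight band stratum but Diet M is higher in aggregate. Whether to stratify depends on how week-4 weight band relates to the diet.
Week-4 weight band is downstream of the diet. One should not condition on a consequence of treatment, so the overall rates are the right comparison.
The causal difference is the pooled difference: 0.634 − 0.544 = +0.090.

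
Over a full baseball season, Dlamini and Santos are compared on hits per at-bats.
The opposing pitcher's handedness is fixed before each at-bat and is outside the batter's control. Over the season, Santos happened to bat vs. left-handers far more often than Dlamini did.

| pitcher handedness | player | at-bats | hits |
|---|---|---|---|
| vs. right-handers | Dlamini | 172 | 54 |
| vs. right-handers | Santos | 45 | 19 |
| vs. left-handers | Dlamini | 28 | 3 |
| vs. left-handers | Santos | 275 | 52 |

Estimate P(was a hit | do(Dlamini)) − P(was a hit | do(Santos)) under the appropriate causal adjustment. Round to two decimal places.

-0.09

Santos is higher inside every pitcher handedness stratum but Dlamini is higher in aggregate. Whether to stratify depends on how pitcher handedness relates to the player.
Pitcher handedness differs across players for reasons unrelated to any effect of the player itself, and it separately predicts the outcome — a classic confounder. We must compare within pitcher handedness levels.
Adjusting over the population distribution of pitcher handedness: 0.417·(0.314−0.422) + 0.583·(0.107−0.189) = -0.093.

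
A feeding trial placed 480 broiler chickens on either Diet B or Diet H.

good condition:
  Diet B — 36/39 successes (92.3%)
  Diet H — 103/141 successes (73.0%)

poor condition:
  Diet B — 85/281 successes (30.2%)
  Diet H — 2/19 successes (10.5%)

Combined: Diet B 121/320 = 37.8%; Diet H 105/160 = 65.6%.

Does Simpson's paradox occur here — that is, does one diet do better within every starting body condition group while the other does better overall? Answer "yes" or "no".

yes

Within each starting body condition level (good condition 92.3% vs 73.0%; poor condition 30.2% vs 10.5%), Diet B has the higher rate every time. Pooled: 37.8% vs 65.6% — Diet H has the higher rate overall. The two comparisons disagree.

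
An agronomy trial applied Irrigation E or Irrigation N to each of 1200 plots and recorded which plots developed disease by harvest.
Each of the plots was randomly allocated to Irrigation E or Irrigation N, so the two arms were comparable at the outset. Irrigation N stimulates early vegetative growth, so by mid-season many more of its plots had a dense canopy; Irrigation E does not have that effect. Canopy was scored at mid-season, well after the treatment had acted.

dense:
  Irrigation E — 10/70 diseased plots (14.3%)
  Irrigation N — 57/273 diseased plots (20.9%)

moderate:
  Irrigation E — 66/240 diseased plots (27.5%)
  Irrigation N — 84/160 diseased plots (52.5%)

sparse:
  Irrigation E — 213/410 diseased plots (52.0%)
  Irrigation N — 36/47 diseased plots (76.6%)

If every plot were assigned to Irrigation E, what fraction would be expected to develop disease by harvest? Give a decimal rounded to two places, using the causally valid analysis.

The mid-season canopy-specific comparison favours Irrigation E throughout, but the pooled figures favour Irrigation N. The question is whether to condition on mid-season canopy.
The distribution of mid-season canopy is itself part of what the irrigation does — it is an intermediate outcome. Holding it fixed would remove that part of the effect; the total effect is the pooled difference.
So P(outcome | do(Irrigation E)) is just the pooled rate for Irrigation E: 289/720 = 0.401.

0.40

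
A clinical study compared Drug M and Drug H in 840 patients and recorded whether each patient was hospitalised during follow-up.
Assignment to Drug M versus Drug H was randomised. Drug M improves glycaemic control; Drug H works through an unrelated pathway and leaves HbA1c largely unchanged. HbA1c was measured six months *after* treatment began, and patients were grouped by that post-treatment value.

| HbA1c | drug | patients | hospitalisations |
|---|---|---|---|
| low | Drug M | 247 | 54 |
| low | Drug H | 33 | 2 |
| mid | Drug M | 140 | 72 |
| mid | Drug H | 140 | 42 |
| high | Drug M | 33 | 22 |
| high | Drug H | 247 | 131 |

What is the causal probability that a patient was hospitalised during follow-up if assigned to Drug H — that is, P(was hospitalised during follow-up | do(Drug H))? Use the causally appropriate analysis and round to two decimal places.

The distribution of HbA1c is itself part of what the drug does — it is an intermediate outcome. Holding it fixed would remove that part of the effect; the total effect is the pooled difference.
So P(outcome | do(Drug H)) is just the pooled rate for Drug H: 175/420 = 0.417.

0.42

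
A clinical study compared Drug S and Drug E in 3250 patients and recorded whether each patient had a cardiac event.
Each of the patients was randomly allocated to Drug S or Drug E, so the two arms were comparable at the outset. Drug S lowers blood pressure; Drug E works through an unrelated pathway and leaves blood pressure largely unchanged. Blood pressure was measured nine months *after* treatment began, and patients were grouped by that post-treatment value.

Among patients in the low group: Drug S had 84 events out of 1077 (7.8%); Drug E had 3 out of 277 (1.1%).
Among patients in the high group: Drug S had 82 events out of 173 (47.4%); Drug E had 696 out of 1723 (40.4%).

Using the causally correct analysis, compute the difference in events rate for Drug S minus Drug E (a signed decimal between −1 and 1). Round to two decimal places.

-0.22

The blood pressure-specific comparison favours Drug E throughout, but the pooled figures favour Drug S. The question is whether to condition on blood pressure.
Blood pressure lies on the pathway drug → blood pressure → outcome, so adjusting for it blocks the indirect effect. For the total causal effect of drug, use the unadjusted pooled rates.
The causal difference is the pooled difference: 0.133 − 0.349 = -0.217.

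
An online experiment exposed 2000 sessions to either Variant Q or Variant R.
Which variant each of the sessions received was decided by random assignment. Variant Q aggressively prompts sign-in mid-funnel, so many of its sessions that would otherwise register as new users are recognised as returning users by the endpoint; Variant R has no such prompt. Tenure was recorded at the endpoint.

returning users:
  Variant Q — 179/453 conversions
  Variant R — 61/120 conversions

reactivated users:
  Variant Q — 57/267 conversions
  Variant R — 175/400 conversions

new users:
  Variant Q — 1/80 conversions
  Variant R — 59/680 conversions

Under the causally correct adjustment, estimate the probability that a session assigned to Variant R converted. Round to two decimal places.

Stratifying would compare variants among sessions the variants themselves sorted into user tenure groups — a form of selection on an intermediate. The unconditioned pooled rates give the total causal effect.
So P(outcome | do(Variant R)) is just the pooled rate for Variant R: 295/1200 = 0.246.

0.25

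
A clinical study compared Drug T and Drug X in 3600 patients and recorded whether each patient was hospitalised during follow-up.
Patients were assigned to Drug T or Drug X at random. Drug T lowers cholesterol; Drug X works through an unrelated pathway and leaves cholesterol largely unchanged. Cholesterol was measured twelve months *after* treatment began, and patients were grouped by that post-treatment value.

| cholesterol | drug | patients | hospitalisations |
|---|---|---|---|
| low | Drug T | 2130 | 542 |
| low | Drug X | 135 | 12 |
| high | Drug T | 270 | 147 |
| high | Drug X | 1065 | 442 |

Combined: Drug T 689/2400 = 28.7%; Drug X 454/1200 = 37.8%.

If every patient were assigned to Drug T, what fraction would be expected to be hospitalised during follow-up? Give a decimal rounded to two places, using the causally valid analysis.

The cholesterol-specific comparison favours Drug X throughout, but the pooled figures favour Drug T. The question is whether to condition on cholesterol.
Cholesterol here is a post-treatment variable shaped by the drug; conditioning on it would introduce bias rather than remove it. The overall comparison is the causal one.
So P(outcome | do(Drug T)) is just the pooled rate for Drug T: 689/2400 = 0.287.

0.29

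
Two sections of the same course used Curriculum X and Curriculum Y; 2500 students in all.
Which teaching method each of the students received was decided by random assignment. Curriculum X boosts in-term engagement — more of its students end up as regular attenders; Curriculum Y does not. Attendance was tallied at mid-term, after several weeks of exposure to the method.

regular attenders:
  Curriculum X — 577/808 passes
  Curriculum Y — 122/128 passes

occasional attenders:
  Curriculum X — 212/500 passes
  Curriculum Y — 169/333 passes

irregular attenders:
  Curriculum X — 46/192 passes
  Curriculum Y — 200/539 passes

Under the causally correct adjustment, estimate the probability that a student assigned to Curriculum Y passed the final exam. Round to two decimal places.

Within every mid-term attendance level Curriculum Y has the higher rate, yet pooled Curriculum X does — Simpson's reversal.
Because the teaching method influences mid-term attendance, mid-term attendance is a post-treatment mediator, not a confounder. Stratifying on it would bias the estimate; the causal effect is the crude pooled difference.
So P(outcome | do(Curriculum Y)) is just the pooled rate for Curriculum Y: 491/1000 = 0.491.

0.49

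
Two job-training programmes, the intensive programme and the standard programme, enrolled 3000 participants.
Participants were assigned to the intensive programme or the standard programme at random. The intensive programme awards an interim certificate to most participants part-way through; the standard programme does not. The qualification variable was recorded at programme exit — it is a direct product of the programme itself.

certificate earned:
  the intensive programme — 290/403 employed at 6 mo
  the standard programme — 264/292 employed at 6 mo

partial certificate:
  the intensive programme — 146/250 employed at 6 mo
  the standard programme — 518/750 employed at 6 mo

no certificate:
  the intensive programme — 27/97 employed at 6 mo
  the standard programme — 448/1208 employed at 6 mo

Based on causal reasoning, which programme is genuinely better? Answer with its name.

the intensive programme

Qualification attained during the programme lies on the pathway programme → qualification attained during the programme → outcome, so adjusting for it blocks the indirect effect. For the total causal effect of programme, use the unadjusted pooled rates.
Pooled: the intensive programme 61.7% vs the standard programme 54.7%; the intensive programme is higher overall.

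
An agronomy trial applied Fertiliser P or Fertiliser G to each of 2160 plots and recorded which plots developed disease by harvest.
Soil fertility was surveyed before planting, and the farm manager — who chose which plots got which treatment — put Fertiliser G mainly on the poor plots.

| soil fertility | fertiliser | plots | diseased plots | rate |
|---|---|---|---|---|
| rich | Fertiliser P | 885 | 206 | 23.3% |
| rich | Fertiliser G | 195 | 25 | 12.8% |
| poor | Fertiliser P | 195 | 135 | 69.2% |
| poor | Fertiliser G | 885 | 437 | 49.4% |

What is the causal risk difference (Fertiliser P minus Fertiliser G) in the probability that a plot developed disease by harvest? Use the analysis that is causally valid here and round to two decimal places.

Here soil fertility is a common cause — it drives both which fertiliser a case falls under and the outcome. The crude comparison mixes populations; the stratum-specific rates are the causally relevant ones.
Adjusting over the population distribution of soil fertility: 0.500·(0.233−0.128) + 0.500·(0.692−0.494) = +0.152.

+0.15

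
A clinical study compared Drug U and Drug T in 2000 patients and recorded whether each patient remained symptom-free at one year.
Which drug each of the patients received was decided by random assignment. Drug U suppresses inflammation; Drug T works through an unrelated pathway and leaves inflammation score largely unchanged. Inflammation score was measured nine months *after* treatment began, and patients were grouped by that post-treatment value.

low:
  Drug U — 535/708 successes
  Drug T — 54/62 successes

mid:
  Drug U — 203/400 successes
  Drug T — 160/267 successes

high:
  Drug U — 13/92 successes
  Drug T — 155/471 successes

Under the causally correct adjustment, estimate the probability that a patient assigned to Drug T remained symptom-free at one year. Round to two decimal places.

Inflammation score is downstream of the drug. One should not condition on a consequence of treatment, so the overall rates are the right comparison.
So P(outcome | do(Drug T)) is just the pooled rate for Drug T: 369/800 = 0.461.

0.46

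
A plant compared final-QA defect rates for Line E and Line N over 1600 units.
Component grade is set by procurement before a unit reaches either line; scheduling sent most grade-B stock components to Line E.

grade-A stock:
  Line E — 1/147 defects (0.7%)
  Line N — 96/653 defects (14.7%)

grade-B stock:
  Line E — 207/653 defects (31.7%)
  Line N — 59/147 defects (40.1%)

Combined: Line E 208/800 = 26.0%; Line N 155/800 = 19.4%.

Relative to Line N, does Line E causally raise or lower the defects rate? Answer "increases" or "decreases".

decreases

Line E is lower inside every component grade stratum but Line N is lower in aggregate. Whether to stratify depends on how component grade relates to the line.
Component grade differs across lines for reasons unrelated to any effect of the line itself, and it separately predicts the outcome — a classic confounder. We must compare within component grade levels.
Within each level — grade-A stock: 0.7% vs 14.7%; grade-B stock: 31.7% vs 40.1% — Line E is lower every time.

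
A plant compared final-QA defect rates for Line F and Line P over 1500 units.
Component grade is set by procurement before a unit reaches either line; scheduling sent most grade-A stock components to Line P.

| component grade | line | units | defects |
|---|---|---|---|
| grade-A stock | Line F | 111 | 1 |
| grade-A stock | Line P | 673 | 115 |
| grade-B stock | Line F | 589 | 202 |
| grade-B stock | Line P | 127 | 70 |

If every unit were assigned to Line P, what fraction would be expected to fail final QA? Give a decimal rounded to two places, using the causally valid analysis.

0.35

The component grade-specific comparison favours Line F throughout, but the pooled figures favour Line P. The question is whether to condition on component grade.
Here component grade is a common cause — it drives both which line a case falls under and the outcome. The crude comparison mixes populations; the stratum-specific rates are the causally relevant ones.
Standardising Line P to the population component grade mix: 0.523·115/673 + 0.477·70/127 = 0.352.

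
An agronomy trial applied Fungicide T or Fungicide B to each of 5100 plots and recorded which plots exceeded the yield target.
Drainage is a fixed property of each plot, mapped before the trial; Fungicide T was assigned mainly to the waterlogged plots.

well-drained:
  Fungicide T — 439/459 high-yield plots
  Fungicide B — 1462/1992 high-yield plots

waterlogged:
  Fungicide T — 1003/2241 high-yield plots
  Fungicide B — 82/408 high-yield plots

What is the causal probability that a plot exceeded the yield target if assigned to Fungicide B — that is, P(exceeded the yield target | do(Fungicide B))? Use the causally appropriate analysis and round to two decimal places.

The field drainage-specific comparison favours Fungicide T throughout, but the pooled figures favour Fungicide B. The question is whether to condition on field drainage.
Here field drainage is a common cause — it drives both which fungicide a case falls under and the outcome. The crude comparison mixes populations; the stratum-specific rates are the causally relevant ones.
Standardising Fungicide B to the population field drainage mix: 0.481·1462/1992 + 0.519·82/408 = 0.457.

0.46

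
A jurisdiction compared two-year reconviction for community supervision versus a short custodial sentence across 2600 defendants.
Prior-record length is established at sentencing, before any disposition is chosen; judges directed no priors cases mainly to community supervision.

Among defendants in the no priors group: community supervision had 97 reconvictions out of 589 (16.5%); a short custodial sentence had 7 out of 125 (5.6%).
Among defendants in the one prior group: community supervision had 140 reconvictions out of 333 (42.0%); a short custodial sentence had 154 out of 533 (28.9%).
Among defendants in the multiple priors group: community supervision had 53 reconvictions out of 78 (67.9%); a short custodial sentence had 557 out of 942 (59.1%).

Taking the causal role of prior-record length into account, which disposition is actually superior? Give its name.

a short custodial sentence

Within every prior-record length level a short custodial sentence has the lower rate, yet pooled community supervision does — Simpson's reversal.
Prior-record length differs across dispositions for reasons unrelated to any effect of the disposition itself, and it separately predicts the outcome — a classic confounder. We must compare within prior-record length levels.
Within each level — no priors: 16.5% vs 5.6%; one prior: 42.0% vs 28.9%; multiple priors: 67.9% vs 59.1% — a short custodial sentence is lower every time.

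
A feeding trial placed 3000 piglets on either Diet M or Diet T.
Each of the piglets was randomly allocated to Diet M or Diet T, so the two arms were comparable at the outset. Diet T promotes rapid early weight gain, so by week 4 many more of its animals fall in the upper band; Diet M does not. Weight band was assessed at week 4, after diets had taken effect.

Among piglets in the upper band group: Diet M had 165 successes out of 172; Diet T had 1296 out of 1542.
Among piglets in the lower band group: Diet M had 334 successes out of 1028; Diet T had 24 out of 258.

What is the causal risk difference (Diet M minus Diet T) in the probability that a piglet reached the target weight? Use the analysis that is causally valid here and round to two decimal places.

-0.32

Within every week-4 weight band level Diet M has the higher rate, yet pooled Diet T does — Simpson's reversal.
Week-4 weight band is recorded after the diet and is itself shifted by it — it sits on the causal path from diet to outcome. Conditioning on a mediator would strip out part of the effect we want; the pooled comparison gives the total causal effect.
The causal difference is the pooled difference: 0.416 − 0.733 = -0.318.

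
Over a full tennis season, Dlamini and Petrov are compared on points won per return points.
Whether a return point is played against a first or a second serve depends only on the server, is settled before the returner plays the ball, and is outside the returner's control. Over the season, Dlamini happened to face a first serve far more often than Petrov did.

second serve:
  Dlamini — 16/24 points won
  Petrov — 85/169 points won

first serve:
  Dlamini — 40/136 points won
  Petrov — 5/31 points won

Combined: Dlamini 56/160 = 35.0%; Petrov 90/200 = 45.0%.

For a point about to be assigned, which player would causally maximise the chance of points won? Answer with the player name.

Dlamini

Serve type satisfies the back-door criterion: it is not a descendant of the player, and it blocks the spurious path from player to outcome. Adjusting for it (i.e., using the within-serve type rates) gives the causal effect.
Within each level — second serve: 66.7% vs 50.3%; first serve: 29.4% vs 16.1% — Dlamini is higher every time.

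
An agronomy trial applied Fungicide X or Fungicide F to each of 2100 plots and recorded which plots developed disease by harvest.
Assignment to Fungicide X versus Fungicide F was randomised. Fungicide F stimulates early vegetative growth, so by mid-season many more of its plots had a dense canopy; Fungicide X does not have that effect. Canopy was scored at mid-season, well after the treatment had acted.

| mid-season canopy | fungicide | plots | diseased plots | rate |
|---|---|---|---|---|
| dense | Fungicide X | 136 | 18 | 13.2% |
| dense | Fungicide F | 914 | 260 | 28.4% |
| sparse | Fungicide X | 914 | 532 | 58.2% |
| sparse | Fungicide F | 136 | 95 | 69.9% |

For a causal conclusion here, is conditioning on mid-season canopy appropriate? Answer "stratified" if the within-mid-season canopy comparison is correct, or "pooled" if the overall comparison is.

Stratifying would compare fungicides among plots the fungicides themselves sorted into mid-season canopy groups — a form of selection on an intermediate. The unconditioned pooled rates give the total causal effect.
Pooled: Fungicide X 52.4% vs Fungicide F 33.8%; Fungicide F is lower overall.

pooled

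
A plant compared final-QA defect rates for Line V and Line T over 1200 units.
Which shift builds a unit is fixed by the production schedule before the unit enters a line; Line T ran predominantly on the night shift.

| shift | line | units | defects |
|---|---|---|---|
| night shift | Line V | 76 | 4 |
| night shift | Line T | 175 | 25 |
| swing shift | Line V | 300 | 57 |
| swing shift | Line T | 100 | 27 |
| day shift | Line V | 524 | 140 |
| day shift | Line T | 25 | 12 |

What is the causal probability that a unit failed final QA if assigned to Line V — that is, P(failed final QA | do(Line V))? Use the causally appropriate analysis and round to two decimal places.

Within every shift level Line V has the lower rate, yet pooled Line T does — Simpson's reversal.
Here shift is a common cause — it drives both which line a case falls under and the outcome. The crude comparison mixes populations; the stratum-specific rates are the causally relevant ones.
Standardising Line V to the population shift mix: 0.209·4/76 + 0.333·57/300 + 0.458·140/524 = 0.197.

0.20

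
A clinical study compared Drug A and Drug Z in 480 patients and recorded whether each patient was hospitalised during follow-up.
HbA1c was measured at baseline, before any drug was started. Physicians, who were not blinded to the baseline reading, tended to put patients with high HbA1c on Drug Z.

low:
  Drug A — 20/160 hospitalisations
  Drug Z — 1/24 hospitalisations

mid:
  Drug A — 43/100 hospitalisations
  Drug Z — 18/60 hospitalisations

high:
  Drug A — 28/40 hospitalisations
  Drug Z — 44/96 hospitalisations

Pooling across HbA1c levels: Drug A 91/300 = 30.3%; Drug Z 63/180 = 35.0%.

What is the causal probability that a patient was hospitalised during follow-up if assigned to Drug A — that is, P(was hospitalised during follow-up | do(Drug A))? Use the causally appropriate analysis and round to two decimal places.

0.39

The stratified and pooled comparisons disagree (Drug Z wins within each HbA1c; Drug A wins overall), so the answer turns on the causal role of HbA1c.
Since HbA1c is a pre-existing factor (not a product of the drug) and it affects the outcome on its own, it is a confounder. The stratified rates, not the pooled rate, identify the causal effect.
Standardising Drug A to the population HbA1c mix: 0.383·20/160 + 0.333·43/100 + 0.283·28/40 = 0.390.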